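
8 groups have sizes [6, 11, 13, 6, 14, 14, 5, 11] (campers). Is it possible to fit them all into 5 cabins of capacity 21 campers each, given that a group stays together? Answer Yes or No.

A valid assignment using 5 cabins:
  cabin 1: 14 + 6 = 20
  cabin 2: 14 + 6 = 20
  cabin 3: 13 + 5 = 18
  cabin 4: 11 = 11
  cabin 5: 11 = 11
Every load is within 21 campers, so 5 cabins suffice.

Yes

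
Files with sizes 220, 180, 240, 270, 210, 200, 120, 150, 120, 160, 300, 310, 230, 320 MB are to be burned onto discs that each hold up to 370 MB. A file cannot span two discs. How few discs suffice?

10

Total = 320 + 310 + 300 + 270 + 240 + 230 + 220 + 210 + 200 + 180 + 160 + 150 + 120 + 120 = 3030 MB.
Lower bound: ⌈3030/370⌉ = 9 discs.
A packing using 10 discs:
  disc 1: 320 = 320
  disc 2: 310 = 310
  disc 3: 300 = 300
  disc 4: 270 = 270
  disc 5: 240 + 120 = 360
  disc 6: 230 + 120 = 350
  disc 7: 220 + 150 = 370
  disc 8: 210 + 160 = 370
  disc 9: 200 = 200
  disc 10: 180 = 180
No arrangement into 9 discs stays within capacity, so 10 is optimal.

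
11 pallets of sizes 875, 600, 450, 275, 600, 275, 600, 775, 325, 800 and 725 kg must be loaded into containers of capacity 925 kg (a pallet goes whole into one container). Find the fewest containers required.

8

Total = 875 + 800 + 775 + 725 + 600 + 600 + 600 + 450 + 325 + 275 + 275 = 6300 kg.
Lower bound: ⌈6300/925⌉ = 7 containers.
A packing using 8 containers:
  container 1: 875 = 875
  container 2: 800 = 800
  container 3: 775 = 775
  container 4: 725 = 725
  container 5: 600 + 325 = 925
  container 6: 600 + 275 = 875
  container 7: 600 + 275 = 875
  container 8: 450 = 450
No arrangement into 7 containers stays within capacity, so 8 is optimal.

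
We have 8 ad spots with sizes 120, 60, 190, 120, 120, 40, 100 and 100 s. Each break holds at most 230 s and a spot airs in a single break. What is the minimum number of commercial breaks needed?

4

Total = 190 + 120 + 120 + 120 + 100 + 100 + 60 + 40 = 850 s.
Lower bound: ⌈850/230⌉ = 4 commercial breaks.
A packing using 4 commercial breaks:
  break 1: 190 + 40 = 230
  break 2: 120 + 100 = 220
  break 3: 120 + 100 = 220
  break 4: 120 + 60 = 180
This matches the lower bound, so 4 is optimal.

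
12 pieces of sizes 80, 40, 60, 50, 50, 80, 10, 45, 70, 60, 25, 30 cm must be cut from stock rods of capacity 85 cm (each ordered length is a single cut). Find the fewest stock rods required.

8

Total = 80 + 80 + 70 + 60 + 60 + 50 + 50 + 45 + 40 + 30 + 25 + 10 = 600 cm.
Lower bound: ⌈600/85⌉ = 8 stock rods.
A packing using 8 stock rods:
  stock rod 1: 80 = 80
  stock rod 2: 80 = 80
  stock rod 3: 70 + 10 = 80
  stock rod 4: 60 + 25 = 85
  stock rod 5: 60 = 60
  stock rod 6: 50 + 30 = 80
  stock rod 7: 50 = 50
  stock rod 8: 45 + 40 = 85
This matches the lower bound, so 8 is optimal.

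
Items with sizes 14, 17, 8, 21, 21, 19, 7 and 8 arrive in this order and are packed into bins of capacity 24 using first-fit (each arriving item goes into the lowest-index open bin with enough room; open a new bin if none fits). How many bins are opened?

  14 → bin 1 (new)  [load 14/24]
  17 → bin 2 (new)  [load 17/24]
  8 → bin 1  [load 22/24]
  21 → bin 3 (new)  [load 21/24]
  21 → bin 4 (new)  [load 21/24]
  19 → bin 5 (new)  [load 19/24]
  7 → bin 2  [load 24/24]
  8 → bin 6 (new)  [load 8/24]
6 bins opened.

6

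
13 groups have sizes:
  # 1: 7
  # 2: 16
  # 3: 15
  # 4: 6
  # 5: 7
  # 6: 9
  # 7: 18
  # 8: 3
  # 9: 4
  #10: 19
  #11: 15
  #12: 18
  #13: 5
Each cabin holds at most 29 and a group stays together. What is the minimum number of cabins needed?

6

Total = 19 + 18 + 18 + 16 + 15 + 15 + 9 + 7 + 7 + 6 + 5 + 4 + 3 = 142.
Lower bound: ⌈142/29⌉ = 5 cabins.
Also, 6 groups each exceed 29/2, and no two of those can share a cabin, so at least 6 cabins are needed.
A packing using 6 cabins:
  cabin 1: 19 + 9 = 28
  cabin 2: 18 + 7 + 4 = 29
  cabin 3: 18 + 7 + 3 = 28
  cabin 4: 16 + 6 + 5 = 27
  cabin 5: 15 = 15
  cabin 6: 15 = 15
This matches the lower bound, so 6 is optimal.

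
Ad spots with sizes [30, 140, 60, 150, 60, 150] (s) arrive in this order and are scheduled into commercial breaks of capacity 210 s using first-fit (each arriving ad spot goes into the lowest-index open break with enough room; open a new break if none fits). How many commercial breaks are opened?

3

  30 → break 1 (new)  [load 30/210]
  140 → break 1  [load 170/210]
  60 → break 2 (new)  [load 60/210]
  150 → break 2  [load 210/210]
  60 → break 3 (new)  [load 60/210]
  150 → break 3  [load 210/210]
3 commercial breaks opened.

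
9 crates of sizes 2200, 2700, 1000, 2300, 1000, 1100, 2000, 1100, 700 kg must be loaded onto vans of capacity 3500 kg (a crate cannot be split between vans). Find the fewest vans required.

5

Total = 2700 + 2300 + 2200 + 2000 + 1100 + 1100 + 1000 + 1000 + 700 = 14100 kg.
Lower bound: ⌈14100/3500⌉ = 5 vans.
A packing using 5 vans:
  van 1: 2700 + 700 = 3400
  van 2: 2300 + 1100 = 3400
  van 3: 2200 + 1100 = 3300
  van 4: 2000 + 1000 = 3000
  van 5: 1000 = 1000
This matches the lower bound, so 5 is optimal.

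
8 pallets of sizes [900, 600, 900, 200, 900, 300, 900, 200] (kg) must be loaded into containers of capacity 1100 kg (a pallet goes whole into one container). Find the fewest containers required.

Total = 900 + 900 + 900 + 900 + 600 + 300 + 200 + 200 = 4900 kg.
Lower bound: ⌈4900/1100⌉ = 5 containers.
A packing using 5 containers:
  container 1: 900 + 200 = 1100
  container 2: 900 + 200 = 1100
  container 3: 900 = 900
  container 4: 900 = 900
  container 5: 600 + 300 = 900
This matches the lower bound, so 5 is optimal.

5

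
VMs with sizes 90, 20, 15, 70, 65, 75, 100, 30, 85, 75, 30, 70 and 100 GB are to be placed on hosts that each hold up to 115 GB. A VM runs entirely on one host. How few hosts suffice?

9

Total = 100 + 100 + 90 + 85 + 75 + 75 + 70 + 70 + 65 + 30 + 30 + 20 + 15 = 825 GB.
Lower bound: ⌈825/115⌉ = 8 hosts.
Also, 9 VMs each exceed 115/2 GB, and no two of those can share a host, so at least 9 hosts are needed.
A packing using 9 hosts:
  host 1: 100 + 15 = 115
  host 2: 100 = 100
  host 3: 90 + 20 = 110
  host 4: 85 + 30 = 115
  host 5: 75 + 30 = 105
  host 6: 75 = 75
  host 7: 70 = 70
  host 8: 70 = 70
  host 9: 65 = 65
This matches the lower bound, so 9 is optimal.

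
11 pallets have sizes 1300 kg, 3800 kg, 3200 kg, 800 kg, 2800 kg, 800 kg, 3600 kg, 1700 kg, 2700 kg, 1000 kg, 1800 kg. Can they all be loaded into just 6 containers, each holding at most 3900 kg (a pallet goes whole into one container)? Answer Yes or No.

Total = 23500 kg; ⌈23500/3900⌉ = 7.
At least 7 containers are required, but only 6 are allowed.

No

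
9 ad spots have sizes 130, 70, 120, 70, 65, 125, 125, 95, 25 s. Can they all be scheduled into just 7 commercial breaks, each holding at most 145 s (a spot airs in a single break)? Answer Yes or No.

A valid assignment using 7 commercial breaks:
  break 1: 130 = 130
  break 2: 125 = 125
  break 3: 125 = 125
  break 4: 120 + 25 = 145
  break 5: 95 = 95
  break 6: 70 + 70 = 140
  break 7: 65 = 65
Every load is within 145 s, so 7 commercial breaks suffice.

Yes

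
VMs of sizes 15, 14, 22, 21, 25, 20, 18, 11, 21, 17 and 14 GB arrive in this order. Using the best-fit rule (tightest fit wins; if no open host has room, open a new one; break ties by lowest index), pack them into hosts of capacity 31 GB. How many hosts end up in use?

  15 → host 1 (new)  [load 15/31]
  14 → host 1  [load 29/31]
  22 → host 2 (new)  [load 22/31]
  21 → host 3 (new)  [load 21/31]
  25 → host 4 (new)  [load 25/31]
  20 → host 5 (new)  [load 20/31]
  18 → host 6 (new)  [load 18/31]
  11 → host 5  [load 31/31]
  21 → host 7 (new)  [load 21/31]
  17 → host 8 (new)  [load 17/31]
  14 → host 8  [load 31/31]
8 hosts opened.

8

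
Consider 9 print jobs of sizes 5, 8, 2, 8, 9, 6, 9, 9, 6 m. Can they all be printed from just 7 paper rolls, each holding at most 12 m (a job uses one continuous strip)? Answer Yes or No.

A valid assignment using 7 paper rolls:
  roll 1: 9 + 2 = 11
  roll 2: 9 = 9
  roll 3: 9 = 9
  roll 4: 8 = 8
  roll 5: 8 = 8
  roll 6: 6 + 6 = 12
  roll 7: 5 = 5
Every load is within 12 m, so 7 paper rolls suffice.

Yes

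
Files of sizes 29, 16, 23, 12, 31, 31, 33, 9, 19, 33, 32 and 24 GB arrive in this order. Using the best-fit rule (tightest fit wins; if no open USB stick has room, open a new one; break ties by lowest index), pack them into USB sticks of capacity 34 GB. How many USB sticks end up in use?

  29 → USB stick 1 (new)  [load 29/34]
  16 → USB stick 2 (new)  [load 16/34]
  23 → USB stick 3 (new)  [load 23/34]
  12 → USB stick 2  [load 28/34]
  31 → USB stick 4 (new)  [load 31/34]
  31 → USB stick 5 (new)  [load 31/34]
  33 → USB stick 6 (new)  [load 33/34]
  9 → USB stick 3  [load 32/34]
  19 → USB stick 7 (new)  [load 19/34]
  33 → USB stick 8 (new)  [load 33/34]
  32 → USB stick 9 (new)  [load 32/34]
  24 → USB stick 10 (new)  [load 24/34]
10 USB sticks opened.

10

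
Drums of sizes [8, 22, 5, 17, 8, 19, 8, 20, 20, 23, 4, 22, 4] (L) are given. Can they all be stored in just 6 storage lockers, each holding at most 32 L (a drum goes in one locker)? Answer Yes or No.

No

Total = 180 L; ⌈180/32⌉ = 6.
7 drums each exceed half the capacity and cannot share a locker, forcing at least 7 storage lockers.
At least 7 storage lockers are required, but only 6 are allowed.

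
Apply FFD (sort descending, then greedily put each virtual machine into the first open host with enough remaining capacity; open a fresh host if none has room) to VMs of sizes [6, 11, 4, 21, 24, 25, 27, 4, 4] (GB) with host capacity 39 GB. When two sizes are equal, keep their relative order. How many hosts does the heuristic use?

4

Sorted descending: 27, 25, 24, 21, 11, 6, 4, 4, 4.
  27 → host 1 (new)  [load 27/39]
  25 → host 2 (new)  [load 25/39]
  24 → host 3 (new)  [load 24/39]
  21 → host 4 (new)  [load 21/39]
  11 → host 1  [load 38/39]
  6 → host 2  [load 31/39]
  4 → host 2  [load 35/39]
  4 → host 2  [load 39/39]
  4 → host 3  [load 28/39]
4 hosts opened.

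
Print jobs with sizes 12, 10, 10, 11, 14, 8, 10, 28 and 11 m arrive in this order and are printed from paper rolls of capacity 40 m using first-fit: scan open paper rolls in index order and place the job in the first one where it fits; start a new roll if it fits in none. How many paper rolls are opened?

  12 → roll 1 (new)  [load 12/40]
  10 → roll 1  [load 22/40]
  10 → roll 1  [load 32/40]
  11 → roll 2 (new)  [load 11/40]
  14 → roll 2  [load 25/40]
  8 → roll 1  [load 40/40]
  10 → roll 2  [load 35/40]
  28 → roll 3 (new)  [load 28/40]
  11 → roll 3  [load 39/40]
3 paper rolls opened.

3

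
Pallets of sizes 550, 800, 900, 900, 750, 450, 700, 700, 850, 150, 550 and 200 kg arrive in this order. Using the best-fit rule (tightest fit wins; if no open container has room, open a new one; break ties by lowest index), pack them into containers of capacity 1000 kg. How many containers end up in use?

9

  550 → container 1 (new)  [load 550/1000]
  800 → container 2 (new)  [load 800/1000]
  900 → container 3 (new)  [load 900/1000]
  900 → container 4 (new)  [load 900/1000]
  750 → container 5 (new)  [load 750/1000]
  450 → container 1  [load 1000/1000]
  700 → container 6 (new)  [load 700/1000]
  700 → container 7 (new)  [load 700/1000]
  850 → container 8 (new)  [load 850/1000]
  150 → container 8  [load 1000/1000]
  550 → container 9 (new)  [load 550/1000]
  200 → container 2  [load 1000/1000]
9 containers opened.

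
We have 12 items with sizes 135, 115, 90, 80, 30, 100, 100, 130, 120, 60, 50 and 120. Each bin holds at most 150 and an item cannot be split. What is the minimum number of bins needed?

9

Total = 135 + 130 + 120 + 120 + 115 + 100 + 100 + 90 + 80 + 60 + 50 + 30 = 1130.
Lower bound: ⌈1130/150⌉ = 8 bins.
Also, 9 items each exceed 75, and no two of those can share a bin, so at least 9 bins are needed.
A packing using 9 bins:
  bin 1: 135 = 135
  bin 2: 130 = 130
  bin 3: 120 + 30 = 150
  bin 4: 120 = 120
  bin 5: 115 = 115
  bin 6: 100 + 50 = 150
  bin 7: 100 = 100
  bin 8: 90 + 60 = 150
  bin 9: 80 = 80
This matches the lower bound, so 9 is optimal.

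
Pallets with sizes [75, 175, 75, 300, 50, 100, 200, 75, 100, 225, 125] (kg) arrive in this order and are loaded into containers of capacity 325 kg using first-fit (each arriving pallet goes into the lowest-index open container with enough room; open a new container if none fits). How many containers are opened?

  75 → container 1 (new)  [load 75/325]
  175 → container 1  [load 250/325]
  75 → container 1  [load 325/325]
  300 → container 2 (new)  [load 300/325]
  50 → container 3 (new)  [load 50/325]
  100 → container 3  [load 150/325]
  200 → container 4 (new)  [load 200/325]
  75 → container 3  [load 225/325]
  100 → container 3  [load 325/325]
  225 → container 5 (new)  [load 225/325]
  125 → container 4  [load 325/325]
5 containers opened.

5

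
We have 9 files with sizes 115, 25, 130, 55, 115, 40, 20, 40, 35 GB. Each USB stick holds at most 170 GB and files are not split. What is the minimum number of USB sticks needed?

4

Total = 130 + 115 + 115 + 55 + 40 + 40 + 35 + 25 + 20 = 575 GB.
Lower bound: ⌈575/170⌉ = 4 USB sticks.
A packing using 4 USB sticks:
  USB stick 1: 130 + 40 = 170
  USB stick 2: 115 + 55 = 170
  USB stick 3: 115 + 40 = 155
  USB stick 4: 35 + 25 + 20 = 80
This matches the lower bound, so 4 is optimal.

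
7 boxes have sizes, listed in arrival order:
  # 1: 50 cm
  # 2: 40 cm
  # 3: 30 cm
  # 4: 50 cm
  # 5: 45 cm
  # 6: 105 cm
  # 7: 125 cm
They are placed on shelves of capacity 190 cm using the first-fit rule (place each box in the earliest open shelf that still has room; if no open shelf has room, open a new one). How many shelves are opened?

  50 → shelf 1 (new)  [load 50/190]
  40 → shelf 1  [load 90/190]
  30 → shelf 1  [load 120/190]
  50 → shelf 1  [load 170/190]
  45 → shelf 2 (new)  [load 45/190]
  105 → shelf 2  [load 150/190]
  125 → shelf 3 (new)  [load 125/190]
3 shelves opened.

3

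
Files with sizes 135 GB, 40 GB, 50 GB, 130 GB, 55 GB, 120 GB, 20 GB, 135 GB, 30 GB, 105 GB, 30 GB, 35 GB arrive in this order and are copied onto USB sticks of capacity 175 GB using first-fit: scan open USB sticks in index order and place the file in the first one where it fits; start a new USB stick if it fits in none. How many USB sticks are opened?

  135 → USB stick 1 (new)  [load 135/175]
  40 → USB stick 1  [load 175/175]
  50 → USB stick 2 (new)  [load 50/175]
  130 → USB stick 3 (new)  [load 130/175]
  55 → USB stick 2  [load 105/175]
  120 → USB stick 4 (new)  [load 120/175]
  20 → USB stick 2  [load 125/175]
  135 → USB stick 5 (new)  [load 135/175]
  30 → USB stick 2  [load 155/175]
  105 → USB stick 6 (new)  [load 105/175]
  30 → USB stick 3  [load 160/175]
  35 → USB stick 4  [load 155/175]
6 USB sticks opened.

6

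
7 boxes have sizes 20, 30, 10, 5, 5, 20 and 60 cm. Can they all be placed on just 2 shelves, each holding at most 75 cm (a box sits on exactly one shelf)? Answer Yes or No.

Yes

A valid assignment using 2 shelves:
  shelf 1: 60 + 10 + 5 = 75
  shelf 2: 30 + 20 + 20 + 5 = 75
Every load is within 75 cm, so 2 shelves suffice.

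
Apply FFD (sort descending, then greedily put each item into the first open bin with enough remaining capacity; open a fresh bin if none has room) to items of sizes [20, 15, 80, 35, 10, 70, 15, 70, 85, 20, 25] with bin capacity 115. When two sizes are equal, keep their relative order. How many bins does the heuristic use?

Sorted descending: 85, 80, 70, 70, 35, 25, 20, 20, 15, 15, 10.
  85 → bin 1 (new)  [load 85/115]
  80 → bin 2 (new)  [load 80/115]
  70 → bin 3 (new)  [load 70/115]
  70 → bin 4 (new)  [load 70/115]
  35 → bin 2  [load 115/115]
  25 → bin 1  [load 110/115]
  20 → bin 3  [load 90/115]
  20 → bin 3  [load 110/115]
  15 → bin 4  [load 85/115]
  15 → bin 4  [load 100/115]
  10 → bin 4  [load 110/115]
4 bins opened.

4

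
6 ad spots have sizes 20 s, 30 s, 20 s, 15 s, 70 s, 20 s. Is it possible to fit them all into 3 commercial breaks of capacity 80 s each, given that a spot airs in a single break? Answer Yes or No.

A valid assignment using 3 commercial breaks:
  break 1: 70 = 70
  break 2: 30 + 20 + 20 = 70
  break 3: 20 + 15 = 35
Every load is within 80 s, so 3 commercial breaks suffice.

Yes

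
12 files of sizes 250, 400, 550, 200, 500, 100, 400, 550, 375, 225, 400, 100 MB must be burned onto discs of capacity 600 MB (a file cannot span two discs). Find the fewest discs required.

8

Total = 550 + 550 + 500 + 400 + 400 + 400 + 375 + 250 + 225 + 200 + 100 + 100 = 4050 MB.
Lower bound: ⌈4050/600⌉ = 7 discs.
A packing using 8 discs:
  disc 1: 550 = 550
  disc 2: 550 = 550
  disc 3: 500 + 100 = 600
  disc 4: 400 + 200 = 600
  disc 5: 400 + 100 = 500
  disc 6: 400 = 400
  disc 7: 375 + 225 = 600
  disc 8: 250 = 250
No arrangement into 7 discs stays within capacity, so 8 is optimal.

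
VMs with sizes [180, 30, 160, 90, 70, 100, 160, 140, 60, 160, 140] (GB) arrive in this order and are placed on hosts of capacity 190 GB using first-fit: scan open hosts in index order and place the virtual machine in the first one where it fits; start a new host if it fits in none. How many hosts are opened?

8

  180 → host 1 (new)  [load 180/190]
  30 → host 2 (new)  [load 30/190]
  160 → host 2  [load 190/190]
  90 → host 3 (new)  [load 90/190]
  70 → host 3  [load 160/190]
  100 → host 4 (new)  [load 100/190]
  160 → host 5 (new)  [load 160/190]
  140 → host 6 (new)  [load 140/190]
  60 → host 4  [load 160/190]
  160 → host 7 (new)  [load 160/190]
  140 → host 8 (new)  [load 140/190]
8 hosts opened.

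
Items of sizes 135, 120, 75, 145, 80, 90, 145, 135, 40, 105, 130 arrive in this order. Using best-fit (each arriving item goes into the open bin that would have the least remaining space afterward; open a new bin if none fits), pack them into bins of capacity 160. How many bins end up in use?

9

  135 → bin 1 (new)  [load 135/160]
  120 → bin 2 (new)  [load 120/160]
  75 → bin 3 (new)  [load 75/160]
  145 → bin 4 (new)  [load 145/160]
  80 → bin 3  [load 155/160]
  90 → bin 5 (new)  [load 90/160]
  145 → bin 6 (new)  [load 145/160]
  135 → bin 7 (new)  [load 135/160]
  40 → bin 2  [load 160/160]
  105 → bin 8 (new)  [load 105/160]
  130 → bin 9 (new)  [load 130/160]
9 bins opened.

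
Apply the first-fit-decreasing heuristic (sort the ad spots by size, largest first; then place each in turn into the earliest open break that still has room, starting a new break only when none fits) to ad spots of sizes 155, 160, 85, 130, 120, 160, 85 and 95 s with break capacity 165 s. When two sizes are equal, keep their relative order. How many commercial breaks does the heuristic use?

8

Sorted descending: 160, 160, 155, 130, 120, 95, 85, 85.
  160 → break 1 (new)  [load 160/165]
  160 → break 2 (new)  [load 160/165]
  155 → break 3 (new)  [load 155/165]
  130 → break 4 (new)  [load 130/165]
  120 → break 5 (new)  [load 120/165]
  95 → break 6 (new)  [load 95/165]
  85 → break 7 (new)  [load 85/165]
  85 → break 8 (new)  [load 85/165]
8 commercial breaks opened.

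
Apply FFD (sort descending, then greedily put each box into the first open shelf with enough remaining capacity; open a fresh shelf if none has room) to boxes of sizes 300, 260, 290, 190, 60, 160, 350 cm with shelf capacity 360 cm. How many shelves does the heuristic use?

5

Sorted descending: 350, 300, 290, 260, 190, 160, 60.
  350 → shelf 1 (new)  [load 350/360]
  300 → shelf 2 (new)  [load 300/360]
  290 → shelf 3 (new)  [load 290/360]
  260 → shelf 4 (new)  [load 260/360]
  190 → shelf 5 (new)  [load 190/360]
  160 → shelf 5  [load 350/360]
  60 → shelf 2  [load 360/360]
5 shelves opened.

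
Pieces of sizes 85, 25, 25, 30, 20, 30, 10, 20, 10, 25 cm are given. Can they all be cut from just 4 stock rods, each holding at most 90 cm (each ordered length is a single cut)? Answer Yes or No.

A valid assignment using 4 stock rods:
  stock rod 1: 85 = 85
  stock rod 2: 30 + 30 + 25 = 85
  stock rod 3: 25 + 25 + 20 + 20 = 90
  stock rod 4: 10 + 10 = 20
Every load is within 90 cm, so 4 stock rods suffice.

Yes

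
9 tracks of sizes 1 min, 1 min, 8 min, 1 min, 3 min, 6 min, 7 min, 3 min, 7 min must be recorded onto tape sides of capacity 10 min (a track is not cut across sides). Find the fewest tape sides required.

Total = 8 + 7 + 7 + 6 + 3 + 3 + 1 + 1 + 1 = 37 min.
Lower bound: ⌈37/10⌉ = 4 tape sides.
A packing using 4 tape sides:
  side 1: 8 + 1 + 1 = 10
  side 2: 7 + 3 = 10
  side 3: 7 + 3 = 10
  side 4: 6 + 1 = 7
This matches the lower bound, so 4 is optimal.

4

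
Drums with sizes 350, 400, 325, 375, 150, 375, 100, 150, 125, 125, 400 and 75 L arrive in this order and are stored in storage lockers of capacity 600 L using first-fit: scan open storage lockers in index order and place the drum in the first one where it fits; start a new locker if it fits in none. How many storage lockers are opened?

6

  350 → locker 1 (new)  [load 350/600]
  400 → locker 2 (new)  [load 400/600]
  325 → locker 3 (new)  [load 325/600]
  375 → locker 4 (new)  [load 375/600]
  150 → locker 1  [load 500/600]
  375 → locker 5 (new)  [load 375/600]
  100 → locker 1  [load 600/600]
  150 → locker 2  [load 550/600]
  125 → locker 3  [load 450/600]
  125 → locker 3  [load 575/600]
  400 → locker 6 (new)  [load 400/600]
  75 → locker 4  [load 450/600]
6 storage lockers opened.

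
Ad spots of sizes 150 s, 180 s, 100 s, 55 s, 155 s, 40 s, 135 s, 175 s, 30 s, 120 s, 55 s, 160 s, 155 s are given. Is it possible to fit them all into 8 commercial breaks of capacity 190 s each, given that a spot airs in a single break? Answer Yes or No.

No

Total = 1510 s; ⌈1510/190⌉ = 8.
9 ad spots each exceed half the capacity and cannot share a break, forcing at least 9 commercial breaks.
At least 9 commercial breaks are required, but only 8 are allowed.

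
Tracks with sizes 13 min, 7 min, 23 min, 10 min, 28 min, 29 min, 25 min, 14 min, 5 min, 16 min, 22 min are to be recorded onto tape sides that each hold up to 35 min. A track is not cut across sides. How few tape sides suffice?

6

Total = 29 + 28 + 25 + 23 + 22 + 16 + 14 + 13 + 10 + 7 + 5 = 192 min.
Lower bound: ⌈192/35⌉ = 6 tape sides.
A packing using 6 tape sides:
  side 1: 29 + 5 = 34
  side 2: 28 + 7 = 35
  side 3: 25 + 10 = 35
  side 4: 23 = 23
  side 5: 22 + 13 = 35
  side 6: 16 + 14 = 30
This matches the lower bound, so 6 is optimal.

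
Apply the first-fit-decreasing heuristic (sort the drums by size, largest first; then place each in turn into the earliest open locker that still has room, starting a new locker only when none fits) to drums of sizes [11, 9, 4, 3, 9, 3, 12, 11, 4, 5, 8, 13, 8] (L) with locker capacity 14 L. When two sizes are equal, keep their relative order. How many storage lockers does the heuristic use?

8

Sorted descending: 13, 12, 11, 11, 9, 9, 8, 8, 5, 4, 4, 3, 3.
  13 → locker 1 (new)  [load 13/14]
  12 → locker 2 (new)  [load 12/14]
  11 → locker 3 (new)  [load 11/14]
  11 → locker 4 (new)  [load 11/14]
  9 → locker 5 (new)  [load 9/14]
  9 → locker 6 (new)  [load 9/14]
  8 → locker 7 (new)  [load 8/14]
  8 → locker 8 (new)  [load 8/14]
  5 → locker 5  [load 14/14]
  4 → locker 6  [load 13/14]
  4 → locker 7  [load 12/14]
  3 → locker 3  [load 14/14]
  3 → locker 4  [load 14/14]
8 storage lockers opened.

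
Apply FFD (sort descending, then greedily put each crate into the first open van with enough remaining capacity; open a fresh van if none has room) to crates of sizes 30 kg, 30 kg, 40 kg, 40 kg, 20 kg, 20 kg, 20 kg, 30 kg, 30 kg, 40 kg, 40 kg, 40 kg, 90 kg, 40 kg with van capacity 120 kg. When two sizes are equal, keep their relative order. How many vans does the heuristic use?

Sorted descending: 90, 40, 40, 40, 40, 40, 40, 30, 30, 30, 30, 20, 20, 20.
  90 → van 1 (new)  [load 90/120]
  40 → van 2 (new)  [load 40/120]
  40 → van 2  [load 80/120]
  40 → van 2  [load 120/120]
  40 → van 3 (new)  [load 40/120]
  40 → van 3  [load 80/120]
  40 → van 3  [load 120/120]
  30 → van 1  [load 120/120]
  30 → van 4 (new)  [load 30/120]
  30 → van 4  [load 60/120]
  30 → van 4  [load 90/120]
  20 → van 4  [load 110/120]
  20 → van 5 (new)  [load 20/120]
  20 → van 5  [load 40/120]
5 vans opened.

5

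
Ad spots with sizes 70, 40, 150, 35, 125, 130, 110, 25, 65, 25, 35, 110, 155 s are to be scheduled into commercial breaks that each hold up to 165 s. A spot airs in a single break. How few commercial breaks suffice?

Total = 155 + 150 + 130 + 125 + 110 + 110 + 70 + 65 + 40 + 35 + 35 + 25 + 25 = 1075 s.
Lower bound: ⌈1075/165⌉ = 7 commercial breaks.
A packing using 7 commercial breaks:
  break 1: 155 = 155
  break 2: 150 = 150
  break 3: 130 + 35 = 165
  break 4: 125 + 40 = 165
  break 5: 110 + 35 = 145
  break 6: 110 + 25 + 25 = 160
  break 7: 70 + 65 = 135
This matches the lower bound, so 7 is optimal.

7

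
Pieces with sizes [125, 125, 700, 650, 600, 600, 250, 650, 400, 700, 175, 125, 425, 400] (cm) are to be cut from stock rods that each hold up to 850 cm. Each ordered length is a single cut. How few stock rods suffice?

8

Total = 700 + 700 + 650 + 650 + 600 + 600 + 425 + 400 + 400 + 250 + 175 + 125 + 125 + 125 = 5925 cm.
Lower bound: ⌈5925/850⌉ = 7 stock rods.
A packing using 8 stock rods:
  stock rod 1: 700 + 125 = 825
  stock rod 2: 700 + 125 = 825
  stock rod 3: 650 + 175 = 825
  stock rod 4: 650 + 125 = 775
  stock rod 5: 600 + 250 = 850
  stock rod 6: 600 = 600
  stock rod 7: 425 + 400 = 825
  stock rod 8: 400 = 400
No arrangement into 7 stock rods stays within capacity, so 8 is optimal.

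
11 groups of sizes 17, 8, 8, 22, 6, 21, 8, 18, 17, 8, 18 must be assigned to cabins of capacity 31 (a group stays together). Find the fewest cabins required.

Total = 22 + 21 + 18 + 18 + 17 + 17 + 8 + 8 + 8 + 8 + 6 = 151.
Lower bound: ⌈151/31⌉ = 5 cabins.
Also, 6 groups each exceed 31/2, and no two of those can share a cabin, so at least 6 cabins are needed.
A packing using 6 cabins:
  cabin 1: 22 + 8 = 30
  cabin 2: 21 + 8 = 29
  cabin 3: 18 + 8 = 26
  cabin 4: 18 + 8 = 26
  cabin 5: 17 + 6 = 23
  cabin 6: 17 = 17
This matches the lower bound, so 6 is optimal.

6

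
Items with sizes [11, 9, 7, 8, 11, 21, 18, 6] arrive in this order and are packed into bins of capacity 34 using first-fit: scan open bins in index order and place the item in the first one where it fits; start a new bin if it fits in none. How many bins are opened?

  11 → bin 1 (new)  [load 11/34]
  9 → bin 1  [load 20/34]
  7 → bin 1  [load 27/34]
  8 → bin 2 (new)  [load 8/34]
  11 → bin 2  [load 19/34]
  21 → bin 3 (new)  [load 21/34]
  18 → bin 4 (new)  [load 18/34]
  6 → bin 1  [load 33/34]
4 bins opened.

4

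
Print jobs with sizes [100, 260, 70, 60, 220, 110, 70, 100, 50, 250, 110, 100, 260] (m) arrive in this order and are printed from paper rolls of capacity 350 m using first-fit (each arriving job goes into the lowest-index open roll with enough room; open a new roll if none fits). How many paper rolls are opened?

6

  100 → roll 1 (new)  [load 100/350]
  260 → roll 2 (new)  [load 260/350]
  70 → roll 1  [load 170/350]
  60 → roll 1  [load 230/350]
  220 → roll 3 (new)  [load 220/350]
  110 → roll 1  [load 340/350]
  70 → roll 2  [load 330/350]
  100 → roll 3  [load 320/350]
  50 → roll 4 (new)  [load 50/350]
  250 → roll 4  [load 300/350]
  110 → roll 5 (new)  [load 110/350]
  100 → roll 5  [load 210/350]
  260 → roll 6 (new)  [load 260/350]
6 paper rolls opened.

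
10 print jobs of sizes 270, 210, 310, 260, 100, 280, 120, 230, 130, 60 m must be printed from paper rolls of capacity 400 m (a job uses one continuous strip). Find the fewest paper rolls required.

Total = 310 + 280 + 270 + 260 + 230 + 210 + 130 + 120 + 100 + 60 = 1970 m.
Lower bound: ⌈1970/400⌉ = 5 paper rolls.
Also, 6 print jobs each exceed 200 m, and no two of those can share a roll, so at least 6 paper rolls are needed.
A packing using 6 paper rolls:
  roll 1: 310 + 60 = 370
  roll 2: 280 + 120 = 400
  roll 3: 270 + 130 = 400
  roll 4: 260 + 100 = 360
  roll 5: 230 = 230
  roll 6: 210 = 210
This matches the lower bound, so 6 is optimal.

6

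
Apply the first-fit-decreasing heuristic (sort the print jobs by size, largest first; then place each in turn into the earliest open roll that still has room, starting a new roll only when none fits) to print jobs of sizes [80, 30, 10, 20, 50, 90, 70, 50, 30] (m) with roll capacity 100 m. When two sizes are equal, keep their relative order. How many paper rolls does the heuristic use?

Sorted descending: 90, 80, 70, 50, 50, 30, 30, 20, 10.
  90 → roll 1 (new)  [load 90/100]
  80 → roll 2 (new)  [load 80/100]
  70 → roll 3 (new)  [load 70/100]
  50 → roll 4 (new)  [load 50/100]
  50 → roll 4  [load 100/100]
  30 → roll 3  [load 100/100]
  30 → roll 5 (new)  [load 30/100]
  20 → roll 2  [load 100/100]
  10 → roll 1  [load 100/100]
5 paper rolls opened.

5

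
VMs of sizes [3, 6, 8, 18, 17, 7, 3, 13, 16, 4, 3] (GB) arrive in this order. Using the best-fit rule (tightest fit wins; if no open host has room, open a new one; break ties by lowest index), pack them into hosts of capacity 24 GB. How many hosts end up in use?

5

  3 → host 1 (new)  [load 3/24]
  6 → host 1  [load 9/24]
  8 → host 1  [load 17/24]
  18 → host 2 (new)  [load 18/24]
  17 → host 3 (new)  [load 17/24]
  7 → host 1  [load 24/24]
  3 → host 2  [load 21/24]
  13 → host 4 (new)  [load 13/24]
  16 → host 5 (new)  [load 16/24]
  4 → host 3  [load 21/24]
  3 → host 2  [load 24/24]
5 hosts opened.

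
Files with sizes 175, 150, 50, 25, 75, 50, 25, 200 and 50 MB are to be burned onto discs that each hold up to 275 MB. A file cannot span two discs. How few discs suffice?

3

Total = 200 + 175 + 150 + 75 + 50 + 50 + 50 + 25 + 25 = 800 MB.
Lower bound: ⌈800/275⌉ = 3 discs.
A packing using 3 discs:
  disc 1: 200 + 75 = 275
  disc 2: 175 + 50 + 50 = 275
  disc 3: 150 + 50 + 25 + 25 = 250
This matches the lower bound, so 3 is optimal.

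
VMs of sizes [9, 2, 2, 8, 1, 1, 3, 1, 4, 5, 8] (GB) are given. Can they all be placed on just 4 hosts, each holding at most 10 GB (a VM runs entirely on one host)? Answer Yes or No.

Total = 44 GB; ⌈44/10⌉ = 5.
At least 5 hosts are required, but only 4 are allowed.

No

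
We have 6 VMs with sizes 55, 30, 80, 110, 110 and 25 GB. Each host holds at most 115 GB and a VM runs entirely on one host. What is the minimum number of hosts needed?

4

Total = 110 + 110 + 80 + 55 + 30 + 25 = 410 GB.
Lower bound: ⌈410/115⌉ = 4 hosts.
A packing using 4 hosts:
  host 1: 110 = 110
  host 2: 110 = 110
  host 3: 80 + 30 = 110
  host 4: 55 + 25 = 80
This matches the lower bound, so 4 is optimal.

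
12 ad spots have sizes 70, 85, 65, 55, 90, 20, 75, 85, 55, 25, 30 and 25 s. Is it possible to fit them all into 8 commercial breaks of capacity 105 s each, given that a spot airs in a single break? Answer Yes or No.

Yes

A valid assignment using 8 commercial breaks:
  break 1: 90 = 90
  break 2: 85 + 20 = 105
  break 3: 85 = 85
  break 4: 75 + 30 = 105
  break 5: 70 + 25 = 95
  break 6: 65 + 25 = 90
  break 7: 55 = 55
  break 8: 55 = 55
Every load is within 105 s, so 8 commercial breaks suffice.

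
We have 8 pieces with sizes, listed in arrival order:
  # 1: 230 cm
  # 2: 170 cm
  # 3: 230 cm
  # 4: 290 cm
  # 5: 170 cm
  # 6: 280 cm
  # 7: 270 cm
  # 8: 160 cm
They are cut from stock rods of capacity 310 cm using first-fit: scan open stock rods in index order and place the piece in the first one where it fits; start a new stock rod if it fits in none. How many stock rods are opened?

  230 → stock rod 1 (new)  [load 230/310]
  170 → stock rod 2 (new)  [load 170/310]
  230 → stock rod 3 (new)  [load 230/310]
  290 → stock rod 4 (new)  [load 290/310]
  170 → stock rod 5 (new)  [load 170/310]
  280 → stock rod 6 (new)  [load 280/310]
  270 → stock rod 7 (new)  [load 270/310]
  160 → stock rod 8 (new)  [load 160/310]
8 stock rods opened.

8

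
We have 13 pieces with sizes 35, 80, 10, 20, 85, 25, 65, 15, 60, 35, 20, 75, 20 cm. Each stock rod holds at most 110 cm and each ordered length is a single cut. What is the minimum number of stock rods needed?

5

Total = 85 + 80 + 75 + 65 + 60 + 35 + 35 + 25 + 20 + 20 + 20 + 15 + 10 = 545 cm.
Lower bound: ⌈545/110⌉ = 5 stock rods.
A packing using 5 stock rods:
  stock rod 1: 85 + 25 = 110
  stock rod 2: 80 + 20 + 10 = 110
  stock rod 3: 75 + 35 = 110
  stock rod 4: 65 + 20 + 20 = 105
  stock rod 5: 60 + 35 + 15 = 110
This matches the lower bound, so 5 is optimal.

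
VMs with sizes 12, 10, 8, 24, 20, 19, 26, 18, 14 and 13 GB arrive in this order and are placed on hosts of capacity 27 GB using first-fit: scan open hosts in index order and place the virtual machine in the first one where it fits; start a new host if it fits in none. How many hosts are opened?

7

  12 → host 1 (new)  [load 12/27]
  10 → host 1  [load 22/27]
  8 → host 2 (new)  [load 8/27]
  24 → host 3 (new)  [load 24/27]
  20 → host 4 (new)  [load 20/27]
  19 → host 2  [load 27/27]
  26 → host 5 (new)  [load 26/27]
  18 → host 6 (new)  [load 18/27]
  14 → host 7 (new)  [load 14/27]
  13 → host 7  [load 27/27]
7 hosts opened.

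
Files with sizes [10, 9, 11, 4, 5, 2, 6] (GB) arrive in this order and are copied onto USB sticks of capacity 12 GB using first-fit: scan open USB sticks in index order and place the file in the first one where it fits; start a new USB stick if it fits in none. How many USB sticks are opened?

5

  10 → USB stick 1 (new)  [load 10/12]
  9 → USB stick 2 (new)  [load 9/12]
  11 → USB stick 3 (new)  [load 11/12]
  4 → USB stick 4 (new)  [load 4/12]
  5 → USB stick 4  [load 9/12]
  2 → USB stick 1  [load 12/12]
  6 → USB stick 5 (new)  [load 6/12]
5 USB sticks opened.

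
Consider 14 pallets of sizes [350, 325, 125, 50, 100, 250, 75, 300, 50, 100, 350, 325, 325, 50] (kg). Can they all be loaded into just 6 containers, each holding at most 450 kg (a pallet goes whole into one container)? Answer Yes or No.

No

Total = 2775 kg; ⌈2775/450⌉ = 7.
At least 7 containers are required, but only 6 are allowed.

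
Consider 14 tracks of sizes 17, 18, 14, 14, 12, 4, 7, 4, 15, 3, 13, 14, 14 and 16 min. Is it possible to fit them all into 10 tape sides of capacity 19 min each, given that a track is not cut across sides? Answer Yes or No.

Yes

A valid assignment using 10 tape sides:
  side 1: 18 = 18
  side 2: 17 = 17
  side 3: 16 + 3 = 19
  side 4: 15 + 4 = 19
  side 5: 14 + 4 = 18
  side 6: 14 = 14
  side 7: 14 = 14
  side 8: 14 = 14
  side 9: 13 = 13
  side 10: 12 + 7 = 19
Every load is within 19 min, so 10 tape sides suffice.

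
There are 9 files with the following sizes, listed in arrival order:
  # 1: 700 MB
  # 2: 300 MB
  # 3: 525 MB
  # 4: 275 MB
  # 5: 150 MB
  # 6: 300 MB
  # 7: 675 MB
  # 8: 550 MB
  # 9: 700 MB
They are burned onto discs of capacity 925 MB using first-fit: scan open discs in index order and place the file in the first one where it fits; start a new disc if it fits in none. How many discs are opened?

  700 → disc 1 (new)  [load 700/925]
  300 → disc 2 (new)  [load 300/925]
  525 → disc 2  [load 825/925]
  275 → disc 3 (new)  [load 275/925]
  150 → disc 1  [load 850/925]
  300 → disc 3  [load 575/925]
  675 → disc 4 (new)  [load 675/925]
  550 → disc 5 (new)  [load 550/925]
  700 → disc 6 (new)  [load 700/925]
6 discs opened.

6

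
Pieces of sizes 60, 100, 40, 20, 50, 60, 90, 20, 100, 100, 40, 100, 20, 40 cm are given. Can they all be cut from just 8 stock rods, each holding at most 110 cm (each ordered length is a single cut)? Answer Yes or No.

No

Total = 840 cm; ⌈840/110⌉ = 8.
The bound of 8 does not rule out 8, but exhaustive search shows no assignment into 8 stock rods of capacity 110 cm exists — the minimum is 9.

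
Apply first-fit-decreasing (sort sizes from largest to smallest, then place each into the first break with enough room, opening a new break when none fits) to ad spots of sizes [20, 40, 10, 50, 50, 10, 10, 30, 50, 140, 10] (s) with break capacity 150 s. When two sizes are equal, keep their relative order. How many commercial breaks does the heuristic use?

Sorted descending: 140, 50, 50, 50, 40, 30, 20, 10, 10, 10, 10.
  140 → break 1 (new)  [load 140/150]
  50 → break 2 (new)  [load 50/150]
  50 → break 2  [load 100/150]
  50 → break 2  [load 150/150]
  40 → break 3 (new)  [load 40/150]
  30 → break 3  [load 70/150]
  20 → break 3  [load 90/150]
  10 → break 1  [load 150/150]
  10 → break 3  [load 100/150]
  10 → break 3  [load 110/150]
  10 → break 3  [load 120/150]
3 commercial breaks opened.

3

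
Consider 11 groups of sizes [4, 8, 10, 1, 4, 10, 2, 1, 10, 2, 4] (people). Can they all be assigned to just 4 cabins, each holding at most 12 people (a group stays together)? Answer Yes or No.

No

Total = 56 people; ⌈56/12⌉ = 5.
At least 5 cabins are required, but only 4 are allowed.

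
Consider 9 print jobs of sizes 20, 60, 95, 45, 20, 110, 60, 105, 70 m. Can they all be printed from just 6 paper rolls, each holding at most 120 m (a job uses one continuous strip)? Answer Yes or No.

A valid assignment using 6 paper rolls:
  roll 1: 110 = 110
  roll 2: 105 = 105
  roll 3: 95 + 20 = 115
  roll 4: 70 + 45 = 115
  roll 5: 60 + 60 = 120
  roll 6: 20 = 20
Every load is within 120 m, so 6 paper rolls suffice.

Yes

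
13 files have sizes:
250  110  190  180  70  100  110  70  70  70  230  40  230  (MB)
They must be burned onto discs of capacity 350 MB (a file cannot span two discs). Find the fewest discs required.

6

Total = 250 + 230 + 230 + 190 + 180 + 110 + 110 + 100 + 70 + 70 + 70 + 70 + 40 = 1720 MB.
Lower bound: ⌈1720/350⌉ = 5 discs.
A packing using 6 discs:
  disc 1: 250 + 100 = 350
  disc 2: 230 + 110 = 340
  disc 3: 230 + 110 = 340
  disc 4: 190 + 70 + 70 = 330
  disc 5: 180 + 70 + 70 = 320
  disc 6: 40 = 40
No arrangement into 5 discs stays within capacity, so 6 is optimal.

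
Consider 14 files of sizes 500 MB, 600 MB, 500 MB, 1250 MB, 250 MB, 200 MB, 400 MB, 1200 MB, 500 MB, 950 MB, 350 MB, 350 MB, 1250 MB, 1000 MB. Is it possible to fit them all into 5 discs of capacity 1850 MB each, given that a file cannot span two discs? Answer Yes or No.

Total = 9300 MB; ⌈9300/1850⌉ = 6.
At least 6 discs are required, but only 5 are allowed.

No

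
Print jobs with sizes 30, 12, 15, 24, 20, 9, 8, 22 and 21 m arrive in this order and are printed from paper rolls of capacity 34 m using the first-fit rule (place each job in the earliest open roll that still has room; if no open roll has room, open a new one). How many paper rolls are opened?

  30 → roll 1 (new)  [load 30/34]
  12 → roll 2 (new)  [load 12/34]
  15 → roll 2  [load 27/34]
  24 → roll 3 (new)  [load 24/34]
  20 → roll 4 (new)  [load 20/34]
  9 → roll 3  [load 33/34]
  8 → roll 4  [load 28/34]
  22 → roll 5 (new)  [load 22/34]
  21 → roll 6 (new)  [load 21/34]
6 paper rolls opened.

6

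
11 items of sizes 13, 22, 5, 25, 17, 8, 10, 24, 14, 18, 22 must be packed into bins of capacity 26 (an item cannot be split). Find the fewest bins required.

8

Total = 25 + 24 + 22 + 22 + 18 + 17 + 14 + 13 + 10 + 8 + 5 = 178.
Lower bound: ⌈178/26⌉ = 7 bins.
A packing using 8 bins:
  bin 1: 25 = 25
  bin 2: 24 = 24
  bin 3: 22 = 22
  bin 4: 22 = 22
  bin 5: 18 + 8 = 26
  bin 6: 17 + 5 = 22
  bin 7: 14 + 10 = 24
  bin 8: 13 = 13
No arrangement into 7 bins stays within capacity, so 8 is optimal.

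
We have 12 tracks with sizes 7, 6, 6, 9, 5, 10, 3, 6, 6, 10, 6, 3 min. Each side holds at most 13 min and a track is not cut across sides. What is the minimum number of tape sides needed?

7

Total = 10 + 10 + 9 + 7 + 6 + 6 + 6 + 6 + 6 + 5 + 3 + 3 = 77 min.
Lower bound: ⌈77/13⌉ = 6 tape sides.
A packing using 7 tape sides:
  side 1: 10 + 3 = 13
  side 2: 10 + 3 = 13
  side 3: 9 = 9
  side 4: 7 + 6 = 13
  side 5: 6 + 6 = 12
  side 6: 6 + 6 = 12
  side 7: 5 = 5
No arrangement into 6 tape sides stays within capacity, so 7 is optimal.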